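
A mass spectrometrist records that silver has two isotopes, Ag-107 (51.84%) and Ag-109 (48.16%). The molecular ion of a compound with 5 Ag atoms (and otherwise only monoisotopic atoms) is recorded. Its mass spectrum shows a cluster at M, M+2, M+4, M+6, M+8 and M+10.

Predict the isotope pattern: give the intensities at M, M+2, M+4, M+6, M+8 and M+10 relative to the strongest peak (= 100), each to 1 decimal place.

Each Ag atom is independently Ag-107 (p = 0.5184) or Ag-109 (q = 0.4816); the cluster is the binomial expansion (p + q)^5.
P(M) = 0.5184^5 = 0.037439
P(M+2) = 5 × 0.5184^4 × 0.4816^1 = 0.173907
P(M+4) = 10 × 0.5184^3 × 0.4816^2 = 0.323123
P(M+6) = 10 × 0.5184^2 × 0.4816^3 = 0.300185
P(M+8) = 5 × 0.5184^1 × 0.4816^4 = 0.139438
P(M+10) = 0.4816^5 = 0.025908
The M+4 peak is largest (0.323123); scaling to 100 gives 11.6 : 53.8 : 100.0 : 92.9 : 43.2 : 8.0.

11.6 : 53.8 : 100.0 : 92.9 : 43.2 : 8.0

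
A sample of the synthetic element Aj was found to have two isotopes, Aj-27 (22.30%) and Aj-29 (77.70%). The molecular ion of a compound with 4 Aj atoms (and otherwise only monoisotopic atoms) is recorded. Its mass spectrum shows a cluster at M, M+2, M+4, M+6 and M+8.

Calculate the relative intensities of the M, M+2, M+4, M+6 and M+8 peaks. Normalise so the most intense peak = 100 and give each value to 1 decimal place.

0.6 : 8.2 : 43.1 : 100.0 : 87.1

The 4 Aj atoms are independent, so intensities follow the terms of (0.2230 + 0.7770)^4.
P(M) = 0.2230^4 = 0.002473
P(M+2) = 4 × 0.2230^3 × 0.7770^1 = 0.034466
P(M+4) = 6 × 0.2230^2 × 0.7770^2 = 0.180137
P(M+6) = 4 × 0.2230^1 × 0.7770^3 = 0.418435
P(M+8) = 0.7770^4 = 0.364489
The M+6 peak is largest (0.418435); scaling to 100 gives 0.6 : 8.2 : 43.1 : 100.0 : 87.1.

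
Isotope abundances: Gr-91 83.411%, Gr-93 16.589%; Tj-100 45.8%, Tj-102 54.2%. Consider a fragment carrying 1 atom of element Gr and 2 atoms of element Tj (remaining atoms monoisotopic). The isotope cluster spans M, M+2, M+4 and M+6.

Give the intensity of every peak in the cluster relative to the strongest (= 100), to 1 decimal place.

39.0 : 100.0 : 72.9 : 10.9

Element Gr pattern (n=1): 0.83411 : 0.16589
Element Tj pattern (n=2): 0.209764 : 0.496472 : 0.293764
Convolve the two distributions (both contribute in 2-u steps):
  M: 0.83411×0.209764 = 0.174966
  M+2: 0.83411×0.496472 + 0.16589×0.209764 = 0.448910
  M+4: 0.83411×0.293764 + 0.16589×0.496472 = 0.327391
  M+6: 0.16589×0.293764 = 0.048733
Scale to base peak (0.448910) = 100: 39.0 : 100.0 : 72.9 : 10.9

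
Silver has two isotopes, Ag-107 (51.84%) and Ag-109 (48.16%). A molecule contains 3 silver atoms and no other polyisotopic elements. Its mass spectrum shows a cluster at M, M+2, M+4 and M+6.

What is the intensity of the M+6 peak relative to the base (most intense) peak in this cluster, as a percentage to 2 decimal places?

Term probabilities: M 0.1393, M+2 0.3883, M+4 0.3607, M+6 0.1117. Base peak = M+2.
P(M+2) = C(3,1) × 0.5184^2 × 0.4816^1 = 3 × 0.26873856 × 0.4816 = 0.388273 (base)
P(M+6) = C(3,3) × 0.5184^0 × 0.4816^3 = 1 × 1.0000 × 0.11170161 = 0.111702
Relative intensity = 0.111702 / 0.388273 × 100 = 28.77

28.77%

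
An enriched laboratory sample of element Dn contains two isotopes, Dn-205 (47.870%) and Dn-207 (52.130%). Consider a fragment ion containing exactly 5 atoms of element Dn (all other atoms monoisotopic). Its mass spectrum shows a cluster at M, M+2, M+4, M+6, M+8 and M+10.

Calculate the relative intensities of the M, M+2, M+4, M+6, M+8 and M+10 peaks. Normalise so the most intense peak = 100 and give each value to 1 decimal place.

7.7 : 42.2 : 91.8 : 100.0 : 54.4 : 11.9

Expanding (0.47870 + 0.52130)^5:
P(M) = 0.47870^5 = 0.025137
P(M+2) = 5 × 0.47870^4 × 0.52130^1 = 0.136871
P(M+4) = 10 × 0.47870^3 × 0.52130^2 = 0.298103
P(M+6) = 10 × 0.47870^2 × 0.52130^3 = 0.324631
P(M+8) = 5 × 0.47870^1 × 0.52130^4 = 0.176760
P(M+10) = 0.52130^5 = 0.038498
The M+6 peak is largest (0.324631); scaling to 100 gives 7.7 : 42.2 : 91.8 : 100.0 : 54.4 : 11.9.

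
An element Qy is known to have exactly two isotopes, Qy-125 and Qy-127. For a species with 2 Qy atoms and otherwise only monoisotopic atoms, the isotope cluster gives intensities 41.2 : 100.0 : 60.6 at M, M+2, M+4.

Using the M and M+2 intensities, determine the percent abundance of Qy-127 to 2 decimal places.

54.82%

If p is the fraction of Qy that is Qy-125, then I(M+2)/I(M) = [C(2,1)·p^1·(1−p)] / p^2 = 2·(1−p)/p = 100.0/41.2 = 2.4272
(1−p)/p = 2.4272/2 = 1.2136  ⇒  p = 1/(1 + 1.2136) = 0.4518
Qy-125: 45.18%, Qy-127: 54.82%.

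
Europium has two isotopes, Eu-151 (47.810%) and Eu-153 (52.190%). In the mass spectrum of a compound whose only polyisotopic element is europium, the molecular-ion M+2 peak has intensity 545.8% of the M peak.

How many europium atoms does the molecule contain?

5

The M+2/M ratio from n Eu atoms is n · q/p = n · 0.52190/0.47810.
n = 5.458 × 0.47810/0.52190 = 5.00 ≈ 5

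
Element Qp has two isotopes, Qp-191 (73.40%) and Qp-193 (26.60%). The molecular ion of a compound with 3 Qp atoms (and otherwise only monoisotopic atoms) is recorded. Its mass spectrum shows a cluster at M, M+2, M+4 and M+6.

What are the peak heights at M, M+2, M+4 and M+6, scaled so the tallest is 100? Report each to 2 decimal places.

The 3 Qp atoms are independent, so intensities follow the terms of (0.7340 + 0.2660)^3.
P(M) = 0.7340^3 = 0.395447
P(M+2) = 3 × 0.7340^2 × 0.2660^1 = 0.429927
P(M+4) = 3 × 0.7340^1 × 0.2660^2 = 0.155805
P(M+6) = 0.2660^3 = 0.018821
The M+2 peak is largest (0.429927); scaling to 100 gives 91.98 : 100.00 : 36.24 : 4.38.

91.98 : 100.00 : 36.24 : 4.38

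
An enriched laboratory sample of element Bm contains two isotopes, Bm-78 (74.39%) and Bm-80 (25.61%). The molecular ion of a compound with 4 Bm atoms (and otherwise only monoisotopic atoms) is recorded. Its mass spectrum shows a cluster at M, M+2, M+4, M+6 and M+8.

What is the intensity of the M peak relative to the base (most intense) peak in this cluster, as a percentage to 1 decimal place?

Term probabilities: M 0.3062, M+2 0.4217, M+4 0.2178, M+6 0.0500, M+8 0.0043. Base peak = M+2.
P(M+2) = C(4,1) × 0.7439^3 × 0.2561^1 = 4 × 0.41166475 × 0.2561 = 0.421709 (base)
P(M) = C(4,0) × 0.7439^4 × 0.2561^0 = 1 × 0.3062374 × 1.0000 = 0.306237
Relative intensity = 0.306237 / 0.421709 × 100 = 72.6

72.6%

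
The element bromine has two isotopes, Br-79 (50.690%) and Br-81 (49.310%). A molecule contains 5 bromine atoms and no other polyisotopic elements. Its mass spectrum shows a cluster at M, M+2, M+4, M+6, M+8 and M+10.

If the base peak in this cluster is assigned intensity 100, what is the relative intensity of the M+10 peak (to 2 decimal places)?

9.21

Binomial terms of (0.50690 + 0.49310)^5: M 0.0335, M+2 0.1628, M+4 0.3167, M+6 0.3081, M+8 0.1498, M+10 0.0292 → M+4 is the base peak.
P(M+4) = C(5,2) × 0.50690^3 × 0.49310^2 = 10 × 0.13024674 × 0.24314761 = 0.316692 (base)
P(M+10) = C(5,5) × 0.50690^0 × 0.49310^5 = 1 × 1.0000 × 0.02915245 = 0.029152
Relative intensity = 0.029152 / 0.316692 × 100 = 9.21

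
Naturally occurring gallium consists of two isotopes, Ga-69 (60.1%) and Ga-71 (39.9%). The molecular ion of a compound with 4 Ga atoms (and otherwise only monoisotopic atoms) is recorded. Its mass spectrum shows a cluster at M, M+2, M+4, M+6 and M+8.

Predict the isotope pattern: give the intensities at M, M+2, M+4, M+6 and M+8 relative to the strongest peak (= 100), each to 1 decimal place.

The 4 Ga atoms are independent, so intensities follow the terms of (0.601 + 0.399)^4.
P(M) = 0.601^4 = 0.130466
P(M+2) = 4 × 0.601^3 × 0.399^1 = 0.346463
P(M+4) = 6 × 0.601^2 × 0.399^2 = 0.345021
P(M+6) = 4 × 0.601^1 × 0.399^3 = 0.152705
P(M+8) = 0.399^4 = 0.025345
The M+2 peak is largest (0.346463); scaling to 100 gives 37.7 : 100.0 : 99.6 : 44.1 : 7.3.

37.7 : 100.0 : 99.6 : 44.1 : 7.3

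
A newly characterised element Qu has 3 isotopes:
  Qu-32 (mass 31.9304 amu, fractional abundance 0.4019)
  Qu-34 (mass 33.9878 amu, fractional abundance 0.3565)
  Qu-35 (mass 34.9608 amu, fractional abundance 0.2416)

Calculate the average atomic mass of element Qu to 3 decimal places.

Weight each isotope mass by its fractional abundance: 0.4019 × 31.9304 + 0.3565 × 33.9878 + 0.2416 × 34.9608
= 12.83283 + 12.11665 + 8.44653 = 33.39601 amu

33.396 amu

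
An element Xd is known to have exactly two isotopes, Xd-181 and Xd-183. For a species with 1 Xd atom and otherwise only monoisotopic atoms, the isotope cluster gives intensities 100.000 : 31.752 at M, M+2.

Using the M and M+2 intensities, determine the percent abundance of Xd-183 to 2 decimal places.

If p is the fraction of Xd that is Xd-181, then I(M+2)/I(M) = [C(1,1)·p^0·(1−p)] / p^1 = 1·(1−p)/p = 31.752/100.000 = 0.3175
(1−p)/p = 0.3175/1 = 0.3175  ⇒  p = 1/(1 + 0.3175) = 0.7590
Xd-181: 75.90%, Xd-183: 24.10%.

24.10%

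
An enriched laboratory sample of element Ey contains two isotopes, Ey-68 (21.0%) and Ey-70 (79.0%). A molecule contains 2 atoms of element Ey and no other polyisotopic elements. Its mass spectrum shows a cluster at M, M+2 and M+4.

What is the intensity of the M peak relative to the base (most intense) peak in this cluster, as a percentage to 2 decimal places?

Term probabilities: M 0.0441, M+2 0.3318, M+4 0.6241. Base peak = M+4.
P(M+4) = C(2,2) × 0.210^0 × 0.790^2 = 1 × 1.0000 × 0.6241 = 0.624100 (base)
P(M) = C(2,0) × 0.210^2 × 0.790^0 = 1 × 0.0441 × 1.0000 = 0.044100
Relative intensity = 0.044100 / 0.624100 × 100 = 7.07

7.07%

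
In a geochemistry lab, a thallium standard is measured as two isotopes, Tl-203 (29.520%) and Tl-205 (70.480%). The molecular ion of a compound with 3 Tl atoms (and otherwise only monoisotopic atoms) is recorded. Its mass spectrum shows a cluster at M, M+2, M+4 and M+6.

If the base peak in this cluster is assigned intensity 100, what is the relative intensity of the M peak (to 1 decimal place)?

5.8

Term probabilities: M 0.0257, M+2 0.1843, M+4 0.4399, M+6 0.3501. Base peak = M+4.
P(M+4) = C(3,2) × 0.29520^1 × 0.70480^2 = 3 × 0.2952 × 0.49674304 = 0.439916 (base)
P(M) = C(3,0) × 0.29520^3 × 0.70480^0 = 1 × 0.02572463 × 1.0000 = 0.025725
Relative intensity = 0.025725 / 0.439916 × 100 = 5.8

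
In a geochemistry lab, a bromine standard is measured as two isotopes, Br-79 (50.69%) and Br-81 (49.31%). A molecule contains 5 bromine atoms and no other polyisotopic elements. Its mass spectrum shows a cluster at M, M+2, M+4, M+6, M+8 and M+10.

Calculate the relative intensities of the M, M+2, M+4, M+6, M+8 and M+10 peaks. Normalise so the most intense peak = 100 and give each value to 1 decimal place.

The 5 Br atoms are independent, so intensities follow the terms of (0.5069 + 0.4931)^5.
P(M) = 0.5069^5 = 0.033467
P(M+2) = 5 × 0.5069^4 × 0.4931^1 = 0.162777
P(M+4) = 10 × 0.5069^3 × 0.4931^2 = 0.316692
P(M+6) = 10 × 0.5069^2 × 0.4931^3 = 0.308070
P(M+8) = 5 × 0.5069^1 × 0.4931^4 = 0.149842
P(M+10) = 0.4931^5 = 0.029152
The M+4 peak is largest (0.316692); scaling to 100 gives 10.6 : 51.4 : 100.0 : 97.3 : 47.3 : 9.2.

10.6 : 51.4 : 100.0 : 97.3 : 47.3 : 9.2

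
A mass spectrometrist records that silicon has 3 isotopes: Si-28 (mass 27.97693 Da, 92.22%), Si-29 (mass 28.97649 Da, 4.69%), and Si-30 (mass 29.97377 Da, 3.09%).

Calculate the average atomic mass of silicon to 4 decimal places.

Average mass = Σ (abundance × isotope mass) = 0.9222 × 27.97693 + 0.0469 × 28.97649 + 0.0309 × 29.97377
= 25.800325 + 1.358997 + 0.926189 = 28.085511 Da

28.0855 Da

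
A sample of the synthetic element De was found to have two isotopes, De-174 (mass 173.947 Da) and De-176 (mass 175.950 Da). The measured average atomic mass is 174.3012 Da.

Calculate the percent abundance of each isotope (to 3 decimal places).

With x = fraction of De-174 (so De-176 is 1 − x):
173.947·x + 175.950·(1 − x) = 174.3012
(173.947 − 175.950)·x = 174.3012 − 175.950
x = -1.6488 / -2.003 = 0.82317 → 82.317% De-174, 17.683% De-176.

De-174: 82.317%, De-176: 17.683%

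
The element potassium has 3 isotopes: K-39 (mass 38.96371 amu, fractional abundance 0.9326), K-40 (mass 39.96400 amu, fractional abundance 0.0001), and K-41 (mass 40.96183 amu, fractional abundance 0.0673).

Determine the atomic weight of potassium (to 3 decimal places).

39.098 amu

Weight each isotope mass by its fractional abundance: 0.9326 × 38.96371 + 0.0001 × 39.96400 + 0.0673 × 40.96183
= 36.337556 + 0.003996 + 2.756731 = 39.098283 amu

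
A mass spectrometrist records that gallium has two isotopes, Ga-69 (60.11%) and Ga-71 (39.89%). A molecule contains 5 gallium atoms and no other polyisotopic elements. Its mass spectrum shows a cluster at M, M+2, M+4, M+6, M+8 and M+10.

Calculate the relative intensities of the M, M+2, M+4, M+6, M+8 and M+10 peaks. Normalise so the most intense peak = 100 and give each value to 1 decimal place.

Each Ga atom is independently Ga-69 (p = 0.6011) or Ga-71 (q = 0.3989); the cluster is the binomial expansion (p + q)^5.
P(M) = 0.6011^5 = 0.078475
P(M+2) = 5 × 0.6011^4 × 0.3989^1 = 0.260388
P(M+4) = 10 × 0.6011^3 × 0.3989^2 = 0.345596
P(M+6) = 10 × 0.6011^2 × 0.3989^3 = 0.229343
P(M+8) = 5 × 0.6011^1 × 0.3989^4 = 0.076098
P(M+10) = 0.3989^5 = 0.010100
The M+4 peak is largest (0.345596); scaling to 100 gives 22.7 : 75.3 : 100.0 : 66.4 : 22.0 : 2.9.

22.7 : 75.3 : 100.0 : 66.4 : 22.0 : 2.9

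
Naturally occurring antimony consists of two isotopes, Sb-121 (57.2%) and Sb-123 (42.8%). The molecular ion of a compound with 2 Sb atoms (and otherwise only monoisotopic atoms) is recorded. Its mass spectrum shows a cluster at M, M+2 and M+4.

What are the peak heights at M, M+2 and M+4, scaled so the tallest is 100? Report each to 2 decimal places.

66.82 : 100.00 : 37.41

The 2 Sb atoms are independent, so intensities follow the terms of (0.572 + 0.428)^2.
P(M) = 0.572^2 = 0.327184
P(M+2) = 2 × 0.572^1 × 0.428^1 = 0.489632
P(M+4) = 0.428^2 = 0.183184
The M+2 peak is largest (0.489632); scaling to 100 gives 66.82 : 100.00 : 37.41.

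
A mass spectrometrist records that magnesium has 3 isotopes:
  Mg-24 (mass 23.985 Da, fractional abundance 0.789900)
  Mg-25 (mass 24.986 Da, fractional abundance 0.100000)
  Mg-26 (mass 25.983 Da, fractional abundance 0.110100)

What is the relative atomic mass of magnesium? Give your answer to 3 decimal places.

Average mass = Σ (abundance × isotope mass) = 0.789900 × 23.985 + 0.100000 × 24.986 + 0.110100 × 25.983
= 18.9458 + 2.4986 + 2.8607 = 24.3051 Da

24.305 Da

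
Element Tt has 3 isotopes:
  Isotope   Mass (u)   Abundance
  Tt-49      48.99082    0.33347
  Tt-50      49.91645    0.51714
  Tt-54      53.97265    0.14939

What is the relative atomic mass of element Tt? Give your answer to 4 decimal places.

Average mass = Σ (abundance × isotope mass) = 0.33347 × 48.99082 + 0.51714 × 49.91645 + 0.14939 × 53.97265
= 16.336969 + 25.813793 + 8.062974 = 50.213736 u

50.2137 u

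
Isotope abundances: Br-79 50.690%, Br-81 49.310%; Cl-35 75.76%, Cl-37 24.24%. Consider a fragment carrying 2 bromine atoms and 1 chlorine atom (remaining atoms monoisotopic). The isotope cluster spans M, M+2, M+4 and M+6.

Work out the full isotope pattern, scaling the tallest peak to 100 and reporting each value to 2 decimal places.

Bromine pattern (n=2): 0.25694761 : 0.49990478 : 0.24314761
Chlorine pattern (n=1): 0.7576 : 0.2424
Convolve the two distributions (both contribute in 2-u steps):
  M: 0.25694761×0.7576 = 0.194664
  M+2: 0.25694761×0.2424 + 0.49990478×0.7576 = 0.441012
  M+4: 0.49990478×0.2424 + 0.24314761×0.7576 = 0.305386
  M+6: 0.24314761×0.2424 = 0.058939
Scale to base peak (0.441012) = 100: 44.14 : 100.00 : 69.25 : 13.36

44.14 : 100.00 : 69.25 : 13.36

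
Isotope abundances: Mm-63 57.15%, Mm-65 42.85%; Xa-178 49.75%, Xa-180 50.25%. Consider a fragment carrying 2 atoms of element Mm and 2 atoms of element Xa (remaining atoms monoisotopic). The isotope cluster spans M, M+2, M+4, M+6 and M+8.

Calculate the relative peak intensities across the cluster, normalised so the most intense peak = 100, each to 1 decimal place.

Element Mm pattern (n=2): 0.32661225 : 0.4897755 : 0.18361225
Element Xa pattern (n=2): 0.24750625 : 0.4999875 : 0.25250625
Convolve the two distributions (both contribute in 2-u steps):
  M: 0.32661225×0.24750625 = 0.080839
  M+2: 0.32661225×0.4999875 + 0.4897755×0.24750625 = 0.284525
  M+4: 0.32661225×0.25250625 + 0.4897755×0.4999875 + 0.18361225×0.24750625 = 0.372798
  M+6: 0.4897755×0.25250625 + 0.18361225×0.4999875 = 0.215475
  M+8: 0.18361225×0.25250625 = 0.046363
Scale to base peak (0.372798) = 100: 21.7 : 76.3 : 100.0 : 57.8 : 12.4

21.7 : 76.3 : 100.0 : 57.8 : 12.4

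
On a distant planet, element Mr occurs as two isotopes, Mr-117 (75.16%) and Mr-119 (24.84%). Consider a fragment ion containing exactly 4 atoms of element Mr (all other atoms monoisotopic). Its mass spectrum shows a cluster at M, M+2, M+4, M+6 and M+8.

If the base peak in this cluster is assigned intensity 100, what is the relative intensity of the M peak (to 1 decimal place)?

Binomial terms of (0.7516 + 0.2484)^4: M 0.3191, M+2 0.4219, M+4 0.2091, M+6 0.0461, M+8 0.0038 → M+2 is the base peak.
P(M+2) = C(4,1) × 0.7516^3 × 0.2484^1 = 4 × 0.42458076 × 0.2484 = 0.421863 (base)
P(M) = C(4,0) × 0.7516^4 × 0.2484^0 = 1 × 0.3191149 × 1.0000 = 0.319115
Relative intensity = 0.319115 / 0.421863 × 100 = 75.6

75.6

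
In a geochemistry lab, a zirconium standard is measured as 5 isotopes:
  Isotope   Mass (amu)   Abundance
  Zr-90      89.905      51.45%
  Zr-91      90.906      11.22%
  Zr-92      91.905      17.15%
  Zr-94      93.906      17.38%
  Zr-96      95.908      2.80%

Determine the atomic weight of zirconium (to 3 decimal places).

91.224 amu

The abundance-weighted mean is 0.5145 × 89.905 + 0.1122 × 90.906 + 0.1715 × 91.905 + 0.1738 × 93.906 + 0.0280 × 95.908
= 46.2561 + 10.1997 + 15.7617 + 16.3209 + 2.6854 = 91.2238 amu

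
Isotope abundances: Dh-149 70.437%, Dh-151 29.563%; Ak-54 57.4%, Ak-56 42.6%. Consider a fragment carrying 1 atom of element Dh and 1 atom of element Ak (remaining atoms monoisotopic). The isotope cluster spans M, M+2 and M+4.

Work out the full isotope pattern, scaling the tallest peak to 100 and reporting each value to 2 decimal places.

Element Dh pattern (n=1): 0.70437 : 0.29563
Element Ak pattern (n=1): 0.5740 : 0.4260
Convolve the two distributions (both contribute in 2-u steps):
  M: 0.70437×0.5740 = 0.404308
  M+2: 0.70437×0.4260 + 0.29563×0.5740 = 0.469753
  M+4: 0.29563×0.4260 = 0.125938
Scale to base peak (0.469753) = 100: 86.07 : 100.00 : 26.81

86.07 : 100.00 : 26.81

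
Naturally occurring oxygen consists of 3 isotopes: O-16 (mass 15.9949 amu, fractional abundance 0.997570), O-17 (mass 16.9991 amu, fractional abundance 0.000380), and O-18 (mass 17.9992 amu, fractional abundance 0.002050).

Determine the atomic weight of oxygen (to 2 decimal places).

Ar = Σ fᵢ·mᵢ = 0.997570 × 15.9949 + 0.000380 × 16.9991 + 0.002050 × 17.9992
= 15.95603 + 0.00646 + 0.03690 = 15.99939 amu

16.00 amu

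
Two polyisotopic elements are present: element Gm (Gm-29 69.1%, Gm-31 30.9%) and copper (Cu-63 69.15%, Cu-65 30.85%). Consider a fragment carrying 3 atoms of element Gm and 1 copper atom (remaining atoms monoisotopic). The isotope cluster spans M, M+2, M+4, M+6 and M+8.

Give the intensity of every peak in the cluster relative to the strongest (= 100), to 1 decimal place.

Element Gm pattern (n=3): 0.32993937 : 0.44262489 : 0.19793211 : 0.02950363
Copper pattern (n=1): 0.6915 : 0.3085
Convolve the two distributions (both contribute in 2-u steps):
  M: 0.32993937×0.6915 = 0.228153
  M+2: 0.32993937×0.3085 + 0.44262489×0.6915 = 0.407861
  M+4: 0.44262489×0.3085 + 0.19793211×0.6915 = 0.273420
  M+6: 0.19793211×0.3085 + 0.02950363×0.6915 = 0.081464
  M+8: 0.02950363×0.3085 = 0.009102
Scale to base peak (0.407861) = 100: 55.9 : 100.0 : 67.0 : 20.0 : 2.2

55.9 : 100.0 : 67.0 : 20.0 : 2.2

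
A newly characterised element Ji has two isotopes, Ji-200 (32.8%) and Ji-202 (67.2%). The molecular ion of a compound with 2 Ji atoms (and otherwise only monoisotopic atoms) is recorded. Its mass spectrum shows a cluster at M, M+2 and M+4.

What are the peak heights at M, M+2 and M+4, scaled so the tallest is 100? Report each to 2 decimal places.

Each Ji atom is independently Ji-200 (p = 0.328) or Ji-202 (q = 0.672); the cluster is the binomial expansion (p + q)^2.
P(M) = 0.328^2 = 0.107584
P(M+2) = 2 × 0.328^1 × 0.672^1 = 0.440832
P(M+4) = 0.672^2 = 0.451584
The M+4 peak is largest (0.451584); scaling to 100 gives 23.82 : 97.62 : 100.00.

23.82 : 97.62 : 100.00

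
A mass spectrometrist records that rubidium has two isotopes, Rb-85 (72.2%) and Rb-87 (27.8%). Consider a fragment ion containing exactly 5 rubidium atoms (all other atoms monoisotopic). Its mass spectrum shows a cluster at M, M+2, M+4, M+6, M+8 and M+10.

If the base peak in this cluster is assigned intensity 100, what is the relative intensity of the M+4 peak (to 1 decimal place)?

77.0

Binomial terms of (0.722 + 0.278)^5: M 0.1962, M+2 0.3777, M+4 0.2909, M+6 0.1120, M+8 0.0216, M+10 0.0017 → M+2 is the base peak.
P(M+2) = C(5,1) × 0.722^4 × 0.278^1 = 5 × 0.27173701 × 0.2780 = 0.377714 (base)
P(M+4) = C(5,2) × 0.722^3 × 0.278^2 = 10 × 0.37636705 × 0.077284 = 0.290872
Relative intensity = 0.290872 / 0.377714 × 100 = 77.0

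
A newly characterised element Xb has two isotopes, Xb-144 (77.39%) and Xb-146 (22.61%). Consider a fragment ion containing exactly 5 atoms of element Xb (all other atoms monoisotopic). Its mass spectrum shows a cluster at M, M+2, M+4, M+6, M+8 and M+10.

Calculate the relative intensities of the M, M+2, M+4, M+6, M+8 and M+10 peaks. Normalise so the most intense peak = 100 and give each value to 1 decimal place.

68.5 : 100.0 : 58.4 : 17.1 : 2.5 : 0.1

Expanding (0.7739 + 0.2261)^5:
P(M) = 0.7739^5 = 0.277603
P(M+2) = 5 × 0.7739^4 × 0.2261^1 = 0.405518
P(M+4) = 10 × 0.7739^3 × 0.2261^2 = 0.236949
P(M+6) = 10 × 0.7739^2 × 0.2261^3 = 0.069226
P(M+8) = 5 × 0.7739^1 × 0.2261^4 = 0.010112
P(M+10) = 0.2261^5 = 0.000591
The M+2 peak is largest (0.405518); scaling to 100 gives 68.5 : 100.0 : 58.4 : 17.1 : 2.5 : 0.1.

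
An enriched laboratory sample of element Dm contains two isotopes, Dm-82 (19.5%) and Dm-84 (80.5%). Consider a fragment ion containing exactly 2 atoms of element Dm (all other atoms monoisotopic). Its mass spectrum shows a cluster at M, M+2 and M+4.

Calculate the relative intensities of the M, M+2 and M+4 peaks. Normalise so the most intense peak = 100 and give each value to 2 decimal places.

Each Dm atom is independently Dm-82 (p = 0.195) or Dm-84 (q = 0.805); the cluster is the binomial expansion (p + q)^2.
P(M) = 0.195^2 = 0.038025
P(M+2) = 2 × 0.195^1 × 0.805^1 = 0.313950
P(M+4) = 0.805^2 = 0.648025
The M+4 peak is largest (0.648025); scaling to 100 gives 5.87 : 48.45 : 100.00.

5.87 : 48.45 : 100.00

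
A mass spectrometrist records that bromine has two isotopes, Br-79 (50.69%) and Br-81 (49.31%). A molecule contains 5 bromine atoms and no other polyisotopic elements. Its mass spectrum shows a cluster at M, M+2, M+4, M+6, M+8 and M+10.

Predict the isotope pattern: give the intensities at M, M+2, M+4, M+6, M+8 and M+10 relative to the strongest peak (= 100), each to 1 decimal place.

10.6 : 51.4 : 100.0 : 97.3 : 47.3 : 9.2

The 5 Br atoms are independent, so intensities follow the terms of (0.5069 + 0.4931)^5.
P(M) = 0.5069^5 = 0.033467
P(M+2) = 5 × 0.5069^4 × 0.4931^1 = 0.162777
P(M+4) = 10 × 0.5069^3 × 0.4931^2 = 0.316692
P(M+6) = 10 × 0.5069^2 × 0.4931^3 = 0.308070
P(M+8) = 5 × 0.5069^1 × 0.4931^4 = 0.149842
P(M+10) = 0.4931^5 = 0.029152
The M+4 peak is largest (0.316692); scaling to 100 gives 10.6 : 51.4 : 100.0 : 97.3 : 47.3 : 9.2.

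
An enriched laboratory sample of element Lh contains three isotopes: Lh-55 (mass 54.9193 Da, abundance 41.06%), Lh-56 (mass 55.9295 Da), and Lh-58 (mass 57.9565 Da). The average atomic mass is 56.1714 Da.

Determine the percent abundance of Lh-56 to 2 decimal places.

26.54%

Let x and y be the fractions of Lh-56 and Lh-58. Then x + y = 1 − 0.4106 = 0.5894 and 55.9295x + 57.9565y = 56.1714 − 0.4106×54.9193 = 33.62153542.
Substituting: 55.9295x + 57.9565(0.5894 − x) = 33.62153542
(55.9295 − 57.9565)x = -0.53802568  ⇒  x = 0.26543, y = 0.32397
Lh-56: 26.54%, Lh-58: 32.40%.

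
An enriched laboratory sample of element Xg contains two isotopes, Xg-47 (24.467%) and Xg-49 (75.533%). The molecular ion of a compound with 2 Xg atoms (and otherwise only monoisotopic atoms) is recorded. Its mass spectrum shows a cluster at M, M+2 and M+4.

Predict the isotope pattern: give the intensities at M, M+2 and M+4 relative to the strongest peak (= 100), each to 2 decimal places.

Expanding (0.24467 + 0.75533)^2:
P(M) = 0.24467^2 = 0.059863
P(M+2) = 2 × 0.24467^1 × 0.75533^1 = 0.369613
P(M+4) = 0.75533^2 = 0.570523
The M+4 peak is largest (0.570523); scaling to 100 gives 10.49 : 64.78 : 100.00.

10.49 : 64.78 : 100.00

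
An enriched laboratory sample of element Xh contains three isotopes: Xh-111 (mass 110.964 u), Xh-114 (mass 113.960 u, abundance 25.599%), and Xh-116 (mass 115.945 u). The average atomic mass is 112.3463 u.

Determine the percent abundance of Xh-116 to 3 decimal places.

Let x and y be the fractions of Xh-111 and Xh-116. Then x + y = 1 − 0.25599 = 0.74401 and 110.964x + 115.945y = 112.3463 − 0.25599×113.960 = 83.1736796.
Substituting: 110.964x + 115.945(0.74401 − x) = 83.1736796
(110.964 − 115.945)x = -3.09055985  ⇒  x = 0.62047, y = 0.12354
Xh-111: 62.047%, Xh-116: 12.354%.

12.354%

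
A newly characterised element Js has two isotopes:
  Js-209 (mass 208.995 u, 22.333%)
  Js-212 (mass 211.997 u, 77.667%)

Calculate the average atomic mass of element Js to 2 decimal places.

211.33 u

Weight each isotope mass by its fractional abundance: 0.22333 × 208.995 + 0.77667 × 211.997
= 46.6749 + 164.6517 = 211.3266 u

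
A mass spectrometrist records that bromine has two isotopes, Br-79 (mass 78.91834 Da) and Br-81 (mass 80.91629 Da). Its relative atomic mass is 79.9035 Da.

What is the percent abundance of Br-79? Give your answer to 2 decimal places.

Let x be the fractional abundance of Br-79; then Br-81 has abundance 1 − x.
78.91834·x + 80.91629·(1 − x) = 79.9035
(78.91834 − 80.91629)·x = 79.9035 − 80.91629
x = -1.01279 / -1.99795 = 0.50691 → 50.69% Br-79, 49.31% Br-81.

50.69%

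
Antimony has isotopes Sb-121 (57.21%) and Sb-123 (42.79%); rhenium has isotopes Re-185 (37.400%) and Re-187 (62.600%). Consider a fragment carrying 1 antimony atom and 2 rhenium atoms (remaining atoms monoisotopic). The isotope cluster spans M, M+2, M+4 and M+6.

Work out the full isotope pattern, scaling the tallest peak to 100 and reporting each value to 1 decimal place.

Antimony pattern (n=1): 0.5721 : 0.4279
Rhenium pattern (n=2): 0.139876 : 0.468248 : 0.391876
Convolve the two distributions (both contribute in 2-u steps):
  M: 0.5721×0.139876 = 0.080023
  M+2: 0.5721×0.468248 + 0.4279×0.139876 = 0.327738
  M+4: 0.5721×0.391876 + 0.4279×0.468248 = 0.424556
  M+6: 0.4279×0.391876 = 0.167684
Scale to base peak (0.424556) = 100: 18.8 : 77.2 : 100.0 : 39.5

18.8 : 77.2 : 100.0 : 39.5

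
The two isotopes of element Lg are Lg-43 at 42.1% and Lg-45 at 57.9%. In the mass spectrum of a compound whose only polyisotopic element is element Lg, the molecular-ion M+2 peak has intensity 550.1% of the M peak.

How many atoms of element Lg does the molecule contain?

For n independent Lg atoms, I(M+2)/I(M) = n · (abundance Lg-45) / (abundance Lg-43) = n · 0.579/0.421.
n = 5.501 × 0.421/0.579 = 4.00 ≈ 4

4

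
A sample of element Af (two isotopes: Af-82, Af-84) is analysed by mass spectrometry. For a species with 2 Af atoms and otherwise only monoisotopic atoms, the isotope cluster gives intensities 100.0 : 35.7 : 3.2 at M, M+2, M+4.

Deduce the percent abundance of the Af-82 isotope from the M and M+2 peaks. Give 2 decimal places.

84.85%

Let p = fractional abundance of Af-82. I(M+2)/I(M) = [C(2,1)·p^1·(1−p)] / p^2 = 2·(1−p)/p = 35.7/100.0 = 0.3570
(1−p)/p = 0.3570/2 = 0.1785  ⇒  p = 1/(1 + 0.1785) = 0.8485
Af-82: 84.85%, Af-84: 15.15%.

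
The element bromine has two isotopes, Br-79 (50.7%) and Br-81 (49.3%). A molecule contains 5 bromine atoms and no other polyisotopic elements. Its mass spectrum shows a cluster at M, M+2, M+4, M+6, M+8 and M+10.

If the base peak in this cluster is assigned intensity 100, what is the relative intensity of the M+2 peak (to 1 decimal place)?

(0.507 + 0.493)^5 gives M 0.0335, M+2 0.1629, M+4 0.3168, M+6 0.3080, M+8 0.1497, M+10 0.0291; the largest is M+4.
P(M+4) = C(5,2) × 0.507^3 × 0.493^2 = 10 × 0.13032384 × 0.243049 = 0.316751 (base)
P(M+2) = C(5,1) × 0.507^4 × 0.493^1 = 5 × 0.06607419 × 0.4930 = 0.162873
Relative intensity = 0.162873 / 0.316751 × 100 = 51.4

51.4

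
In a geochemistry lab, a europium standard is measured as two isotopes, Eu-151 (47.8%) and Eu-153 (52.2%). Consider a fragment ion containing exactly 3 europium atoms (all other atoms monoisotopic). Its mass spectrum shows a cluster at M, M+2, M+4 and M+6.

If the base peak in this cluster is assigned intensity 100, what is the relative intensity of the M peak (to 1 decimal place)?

Binomial terms of (0.478 + 0.522)^3: M 0.1092, M+2 0.3578, M+4 0.3907, M+6 0.1422 → M+4 is the base peak.
P(M+4) = C(3,2) × 0.478^1 × 0.522^2 = 3 × 0.4780 × 0.272484 = 0.390742 (base)
P(M) = C(3,0) × 0.478^3 × 0.522^0 = 1 × 0.10921535 × 1.0000 = 0.109215
Relative intensity = 0.109215 / 0.390742 × 100 = 28.0

28.0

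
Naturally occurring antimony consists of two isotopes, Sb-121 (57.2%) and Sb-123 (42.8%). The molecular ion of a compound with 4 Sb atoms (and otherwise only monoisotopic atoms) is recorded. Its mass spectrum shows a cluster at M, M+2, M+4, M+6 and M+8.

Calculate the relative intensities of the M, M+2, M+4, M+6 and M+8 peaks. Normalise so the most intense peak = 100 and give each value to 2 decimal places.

Each Sb atom is independently Sb-121 (p = 0.572) or Sb-123 (q = 0.428); the cluster is the binomial expansion (p + q)^4.
P(M) = 0.572^4 = 0.107049
P(M+2) = 4 × 0.572^3 × 0.428^1 = 0.320400
P(M+4) = 6 × 0.572^2 × 0.428^2 = 0.359609
P(M+6) = 4 × 0.572^1 × 0.428^3 = 0.179385
P(M+8) = 0.428^4 = 0.033556
The M+4 peak is largest (0.359609); scaling to 100 gives 29.77 : 89.10 : 100.00 : 49.88 : 9.33.

29.77 : 89.10 : 100.00 : 49.88 : 9.33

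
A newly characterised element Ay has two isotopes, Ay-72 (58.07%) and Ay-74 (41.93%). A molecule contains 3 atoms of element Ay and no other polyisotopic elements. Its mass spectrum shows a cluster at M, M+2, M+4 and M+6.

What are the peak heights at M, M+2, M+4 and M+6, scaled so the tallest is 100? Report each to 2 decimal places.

46.16 : 100.00 : 72.21 : 17.38

Each Ay atom is independently Ay-72 (p = 0.5807) or Ay-74 (q = 0.4193); the cluster is the binomial expansion (p + q)^3.
P(M) = 0.5807^3 = 0.195819
P(M+2) = 3 × 0.5807^2 × 0.4193^1 = 0.424180
P(M+4) = 3 × 0.5807^1 × 0.4193^2 = 0.306283
P(M+6) = 0.4193^3 = 0.073718
The M+2 peak is largest (0.424180); scaling to 100 gives 46.16 : 100.00 : 72.21 : 17.38.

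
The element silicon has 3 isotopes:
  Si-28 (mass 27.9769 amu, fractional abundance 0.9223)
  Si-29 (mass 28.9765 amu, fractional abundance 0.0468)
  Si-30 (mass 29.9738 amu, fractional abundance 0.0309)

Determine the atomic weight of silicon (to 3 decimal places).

28.085 amu

Weight each isotope mass by its fractional abundance: 0.9223 × 27.9769 + 0.0468 × 28.9765 + 0.0309 × 29.9738
= 25.80309 + 1.35610 + 0.92619 = 28.08538 amu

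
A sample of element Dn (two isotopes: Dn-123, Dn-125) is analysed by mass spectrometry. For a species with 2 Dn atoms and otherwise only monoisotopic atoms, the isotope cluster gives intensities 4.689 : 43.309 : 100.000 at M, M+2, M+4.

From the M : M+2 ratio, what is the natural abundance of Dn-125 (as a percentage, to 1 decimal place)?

82.2%

If p is the fraction of Dn that is Dn-123, then I(M+2)/I(M) = [C(2,1)·p^1·(1−p)] / p^2 = 2·(1−p)/p = 43.309/4.689 = 9.2363
(1−p)/p = 9.2363/2 = 4.6181  ⇒  p = 1/(1 + 4.6181) = 0.1780
Dn-123: 17.8%, Dn-125: 82.2%.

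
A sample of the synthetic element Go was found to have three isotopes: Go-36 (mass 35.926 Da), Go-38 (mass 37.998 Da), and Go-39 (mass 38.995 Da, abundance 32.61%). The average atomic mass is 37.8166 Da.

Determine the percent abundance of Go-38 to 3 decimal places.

42.944%

The remaining 67.39% is split between Go-36 (fraction x) and Go-38 (fraction 0.6739 − x).
Substituting: 35.926x + 37.998(0.6739 − x) = 25.1003305
(35.926 − 37.998)x = -0.5065217  ⇒  x = 0.24446, y = 0.42944
Go-36: 24.446%, Go-38: 42.944%.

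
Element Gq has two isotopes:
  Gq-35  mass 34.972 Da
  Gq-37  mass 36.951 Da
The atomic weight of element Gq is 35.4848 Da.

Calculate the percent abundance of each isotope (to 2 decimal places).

Writing the weighted mean with unknown fraction x of Gq-35:
34.972·x + 36.951·(1 − x) = 35.4848
(34.972 − 36.951)·x = 35.4848 − 36.951
x = -1.4662 / -1.979 = 0.74088 → 74.09% Gq-35, 25.91% Gq-37.

Gq-35: 74.09%, Gq-37: 25.91%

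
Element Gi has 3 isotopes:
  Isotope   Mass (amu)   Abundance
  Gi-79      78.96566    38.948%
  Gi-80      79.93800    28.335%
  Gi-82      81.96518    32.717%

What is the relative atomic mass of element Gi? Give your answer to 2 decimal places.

Weight each isotope mass by its fractional abundance: 0.38948 × 78.96566 + 0.28335 × 79.93800 + 0.32717 × 81.96518
= 30.755545 + 22.650432 + 26.816548 = 80.222525 amu

80.22 amu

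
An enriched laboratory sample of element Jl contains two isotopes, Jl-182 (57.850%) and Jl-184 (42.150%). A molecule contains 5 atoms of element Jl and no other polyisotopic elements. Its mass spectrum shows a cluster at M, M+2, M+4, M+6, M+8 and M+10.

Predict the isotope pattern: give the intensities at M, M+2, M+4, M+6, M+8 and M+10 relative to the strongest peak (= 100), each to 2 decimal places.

18.84 : 68.62 : 100.00 : 72.86 : 26.54 : 3.87

Each Jl atom is independently Jl-182 (p = 0.57850) or Jl-184 (q = 0.42150); the cluster is the binomial expansion (p + q)^5.
P(M) = 0.57850^5 = 0.064791
P(M+2) = 5 × 0.57850^4 × 0.42150^1 = 0.236038
P(M+4) = 10 × 0.57850^3 × 0.42150^2 = 0.343958
P(M+6) = 10 × 0.57850^2 × 0.42150^3 = 0.250611
P(M+8) = 5 × 0.57850^1 × 0.42150^4 = 0.091299
P(M+10) = 0.42150^5 = 0.013304
The M+4 peak is largest (0.343958); scaling to 100 gives 18.84 : 68.62 : 100.00 : 72.86 : 26.54 : 3.87.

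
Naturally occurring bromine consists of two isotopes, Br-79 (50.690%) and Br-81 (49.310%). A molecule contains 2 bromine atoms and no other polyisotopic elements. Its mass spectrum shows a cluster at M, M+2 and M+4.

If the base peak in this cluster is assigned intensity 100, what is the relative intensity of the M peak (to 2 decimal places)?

(0.50690 + 0.49310)^2 gives M 0.2569, M+2 0.4999, M+4 0.2431; the largest is M+2.
P(M+2) = C(2,1) × 0.50690^1 × 0.49310^1 = 2 × 0.5069 × 0.4931 = 0.499905 (base)
P(M) = C(2,0) × 0.50690^2 × 0.49310^0 = 1 × 0.25694761 × 1.0000 = 0.256948
Relative intensity = 0.256948 / 0.499905 × 100 = 51.40

51.40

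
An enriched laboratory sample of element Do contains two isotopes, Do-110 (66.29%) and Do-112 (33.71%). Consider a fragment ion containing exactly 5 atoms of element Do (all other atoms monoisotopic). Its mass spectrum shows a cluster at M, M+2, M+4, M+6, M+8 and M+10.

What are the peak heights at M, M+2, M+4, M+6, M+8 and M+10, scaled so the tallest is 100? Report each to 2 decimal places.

Expanding (0.6629 + 0.3371)^5:
P(M) = 0.6629^5 = 0.128009
P(M+2) = 5 × 0.6629^4 × 0.3371^1 = 0.325477
P(M+4) = 10 × 0.6629^3 × 0.3371^2 = 0.331026
P(M+6) = 10 × 0.6629^2 × 0.3371^3 = 0.168334
P(M+8) = 5 × 0.6629^1 × 0.3371^4 = 0.042801
P(M+10) = 0.3371^5 = 0.004353
The M+4 peak is largest (0.331026); scaling to 100 gives 38.67 : 98.32 : 100.00 : 50.85 : 12.93 : 1.32.

38.67 : 98.32 : 100.00 : 50.85 : 12.93 : 1.32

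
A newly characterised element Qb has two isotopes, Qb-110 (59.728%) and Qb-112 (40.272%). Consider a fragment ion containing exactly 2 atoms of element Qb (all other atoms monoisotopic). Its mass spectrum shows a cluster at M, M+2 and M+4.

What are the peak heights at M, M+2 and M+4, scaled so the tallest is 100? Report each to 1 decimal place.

Each Qb atom is independently Qb-110 (p = 0.59728) or Qb-112 (q = 0.40272); the cluster is the binomial expansion (p + q)^2.
P(M) = 0.59728^2 = 0.356743
P(M+2) = 2 × 0.59728^1 × 0.40272^1 = 0.481073
P(M+4) = 0.40272^2 = 0.162183
The M+2 peak is largest (0.481073); scaling to 100 gives 74.2 : 100.0 : 33.7.

74.2 : 100.0 : 33.7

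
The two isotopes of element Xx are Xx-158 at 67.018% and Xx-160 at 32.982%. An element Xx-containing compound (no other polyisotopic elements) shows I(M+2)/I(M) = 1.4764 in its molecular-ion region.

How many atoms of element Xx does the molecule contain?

The M+2/M ratio from n Xx atoms is n · q/p = n · 0.32982/0.67018.
n = 1.4764 × 0.67018/0.32982 = 3.00 ≈ 3

3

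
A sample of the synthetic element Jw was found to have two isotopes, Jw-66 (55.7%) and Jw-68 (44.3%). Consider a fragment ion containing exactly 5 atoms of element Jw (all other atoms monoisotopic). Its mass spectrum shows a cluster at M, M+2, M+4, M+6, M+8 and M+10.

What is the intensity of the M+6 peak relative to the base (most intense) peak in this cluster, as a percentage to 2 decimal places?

Binomial terms of (0.557 + 0.443)^5: M 0.0536, M+2 0.2132, M+4 0.3391, M+6 0.2697, M+8 0.1073, M+10 0.0171 → M+4 is the base peak.
P(M+4) = C(5,2) × 0.557^3 × 0.443^2 = 10 × 0.17280869 × 0.196249 = 0.339135 (base)
P(M+6) = C(5,3) × 0.557^2 × 0.443^3 = 10 × 0.310249 × 0.08693831 = 0.269725
Relative intensity = 0.269725 / 0.339135 × 100 = 79.53

79.53%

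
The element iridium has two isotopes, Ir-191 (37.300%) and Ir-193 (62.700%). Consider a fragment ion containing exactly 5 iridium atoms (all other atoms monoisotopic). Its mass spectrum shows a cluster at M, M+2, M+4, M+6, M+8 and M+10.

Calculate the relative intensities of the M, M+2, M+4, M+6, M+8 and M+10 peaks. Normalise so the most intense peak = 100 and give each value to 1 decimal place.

2.1 : 17.7 : 59.5 : 100.0 : 84.0 : 28.3

Each Ir atom is independently Ir-191 (p = 0.37300) or Ir-193 (q = 0.62700); the cluster is the binomial expansion (p + q)^5.
P(M) = 0.37300^5 = 0.007220
P(M+2) = 5 × 0.37300^4 × 0.62700^1 = 0.060684
P(M+4) = 10 × 0.37300^3 × 0.62700^2 = 0.204015
P(M+6) = 10 × 0.37300^2 × 0.62700^3 = 0.342942
P(M+8) = 5 × 0.37300^1 × 0.62700^4 = 0.288237
P(M+10) = 0.62700^5 = 0.096903
The M+6 peak is largest (0.342942); scaling to 100 gives 2.1 : 17.7 : 59.5 : 100.0 : 84.0 : 28.3.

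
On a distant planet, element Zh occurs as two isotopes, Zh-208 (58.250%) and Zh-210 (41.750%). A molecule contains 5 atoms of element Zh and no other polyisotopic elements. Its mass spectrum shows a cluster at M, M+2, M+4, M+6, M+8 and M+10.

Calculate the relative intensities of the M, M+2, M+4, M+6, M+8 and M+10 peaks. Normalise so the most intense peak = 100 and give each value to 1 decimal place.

19.5 : 69.8 : 100.0 : 71.7 : 25.7 : 3.7

Each Zh atom is independently Zh-208 (p = 0.58250) or Zh-210 (q = 0.41750); the cluster is the binomial expansion (p + q)^5.
P(M) = 0.58250^5 = 0.067062
P(M+2) = 5 × 0.58250^4 × 0.41750^1 = 0.240331
P(M+4) = 10 × 0.58250^3 × 0.41750^2 = 0.344509
P(M+6) = 10 × 0.58250^2 × 0.41750^3 = 0.246923
P(M+8) = 5 × 0.58250^1 × 0.41750^4 = 0.088490
P(M+10) = 0.41750^5 = 0.012685
The M+4 peak is largest (0.344509); scaling to 100 gives 19.5 : 69.8 : 100.0 : 71.7 : 25.7 : 3.7.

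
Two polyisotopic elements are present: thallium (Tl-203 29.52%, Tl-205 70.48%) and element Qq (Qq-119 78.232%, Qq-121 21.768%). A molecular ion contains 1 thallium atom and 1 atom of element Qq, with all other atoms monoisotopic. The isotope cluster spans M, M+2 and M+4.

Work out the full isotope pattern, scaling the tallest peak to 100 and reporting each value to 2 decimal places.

37.51 : 100.00 : 24.92

Thallium pattern (n=1): 0.2952 : 0.7048
Element Qq pattern (n=1): 0.78232 : 0.21768
Convolve the two distributions (both contribute in 2-u steps):
  M: 0.2952×0.78232 = 0.230941
  M+2: 0.2952×0.21768 + 0.7048×0.78232 = 0.615638
  M+4: 0.7048×0.21768 = 0.153421
Scale to base peak (0.615638) = 100: 37.51 : 100.00 : 24.92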